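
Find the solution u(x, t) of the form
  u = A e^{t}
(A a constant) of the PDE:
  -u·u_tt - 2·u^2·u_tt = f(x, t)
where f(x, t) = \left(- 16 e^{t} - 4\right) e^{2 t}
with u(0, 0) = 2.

Substitute the ansatz u = A e^{t} into the left-hand side.
Derivatives of the ansatz:
  u_tt = A e^{t}
Term by term:
  -u·u_tt = - A^{2} e^{2 t}
  -2·u^2·u_tt = - 2 A^{3} e^{3 t}
So the left-hand side equals
  - 2 A^{3} e^{3 t} - A^{2} e^{2 t}
This must equal f(x, t) = \left(- 16 e^{t} - 4\right) e^{2 t} identically.
Matching coefficients of the independent functions:
  [e^{2 t}]:  - A^{2} = -4
  [e^{3 t}]:  - 2 A^{3} = -16
Solving: A = 2.
Check against the point condition:
  u(0, 0) = 2  ⟹  A = 2  ✓
Hence u(x, t) = 2 e^{t}.

Answer: u(x, t) = 2 e^{t}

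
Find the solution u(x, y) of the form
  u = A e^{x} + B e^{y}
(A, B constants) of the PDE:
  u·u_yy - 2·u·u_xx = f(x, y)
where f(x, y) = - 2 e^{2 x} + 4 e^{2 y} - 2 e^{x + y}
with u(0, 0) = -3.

Answer: u(x, y) = - e^{x} - 2 e^{y}

Derivation:
Substitute the ansatz u = A e^{x} + B e^{y} into the left-hand side.
Derivatives of the ansatz:
  u_yy = B e^{y}
  u_xx = A e^{x}
Term by term:
  u·u_yy = A B e^{x} e^{y} + B^{2} e^{2 y}
  -2·u·u_xx = - 2 A^{2} e^{2 x} - 2 A B e^{x} e^{y}
So the left-hand side equals
  - 2 A^{2} e^{2 x} - A B e^{x} e^{y} + B^{2} e^{2 y}
This must equal f(x, y) identically; expanded, f = - 2 e^{2 x} - 2 e^{x} e^{y} + 4 e^{2 y}.
Matching coefficients of the independent functions:
  [e^{x} e^{y}]:  - A B = -2
  [e^{2 x}]:  - 2 A^{2} = -2
  [e^{2 y}]:  B^{2} = 4
These equations allow (A, B) = (-1, -2) or (1, 2).
Impose the point condition(s):
  u(0, 0) = -3  ⟹  A + B = -3
Only A = -1, B = -2 satisfies everything.
Hence u(x, y) = - e^{x} - 2 e^{y}.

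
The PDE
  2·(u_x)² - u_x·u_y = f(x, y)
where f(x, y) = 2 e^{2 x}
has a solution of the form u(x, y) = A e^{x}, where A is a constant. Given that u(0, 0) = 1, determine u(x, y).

Answer: u(x, y) = e^{x}

Derivation:
Substitute the ansatz u = A e^{x} into the left-hand side.
Derivatives of the ansatz:
  u_x = A e^{x}
  u_y = 0
Term by term:
  2·(u_x)² = 2 A^{2} e^{2 x}
  -u_x·u_y = 0
So the left-hand side equals
  2 A^{2} e^{2 x}
This must equal f(x, y) = 2 e^{2 x} identically.
Matching coefficients of the independent functions:
  [e^{2 x}]:  2 A^{2} = 2
These equations allow (A) = (-1) or (1).
Impose the point condition(s):
  u(0, 0) = 1  ⟹  A = 1
Only A = 1 satisfies everything.
Hence u(x, y) = e^{x}.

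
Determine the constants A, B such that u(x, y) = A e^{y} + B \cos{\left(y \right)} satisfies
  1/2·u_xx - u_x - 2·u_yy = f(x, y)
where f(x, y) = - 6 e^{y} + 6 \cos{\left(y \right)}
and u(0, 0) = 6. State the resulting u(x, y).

Substitute the ansatz u = A e^{y} + B \cos{\left(y \right)} into the left-hand side.
Derivatives of the ansatz:
  u_xx = 0
  u_x = 0
  u_yy = A e^{y} - B \cos{\left(y \right)}
Term by term:
  1/2·u_xx = 0
  -u_x = 0
  -2·u_yy = - 2 A e^{y} + 2 B \cos{\left(y \right)}
So the left-hand side equals
  - 2 A e^{y} + 2 B \cos{\left(y \right)}
This must equal f(x, y) = - 6 e^{y} + 6 \cos{\left(y \right)} identically.
Matching coefficients of the independent functions:
  [e^{y}]:  - 2 A = -6
  [\cos{\left(y \right)}]:  2 B = 6
Solving: A = 3, B = 3.
Check against the point condition:
  u(0, 0) = 6  ⟹  A + B = 6  ✓
Hence u(x, y) = 3 e^{y} + 3 \cos{\left(y \right)}.

Answer: u(x, y) = 3 e^{y} + 3 \cos{\left(y \right)}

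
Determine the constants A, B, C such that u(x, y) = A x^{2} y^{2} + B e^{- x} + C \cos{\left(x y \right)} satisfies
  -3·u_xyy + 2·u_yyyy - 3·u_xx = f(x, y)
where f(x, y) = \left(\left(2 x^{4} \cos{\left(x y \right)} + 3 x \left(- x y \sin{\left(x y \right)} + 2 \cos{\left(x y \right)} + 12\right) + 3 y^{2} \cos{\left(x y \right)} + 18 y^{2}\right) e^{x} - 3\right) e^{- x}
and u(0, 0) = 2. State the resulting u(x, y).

Answer: u(x, y) = - 3 x^{2} y^{2} + \cos{\left(x y \right)} + e^{- x}

Derivation:
Substitute the ansatz u = A x^{2} y^{2} + B e^{- x} + C \cos{\left(x y \right)} into the left-hand side.
Derivatives of the ansatz:
  u_xyy = 4 A x + C x^{2} y \sin{\left(x y \right)} - 2 C x \cos{\left(x y \right)}
  u_yyyy = C x^{4} \cos{\left(x y \right)}
  u_xx = 2 A y^{2} + B e^{- x} - C y^{2} \cos{\left(x y \right)}
Term by term:
  -3·u_xyy = - 12 A x - 3 C x^{2} y \sin{\left(x y \right)} + 6 C x \cos{\left(x y \right)}
  2·u_yyyy = 2 C x^{4} \cos{\left(x y \right)}
  -3·u_xx = - 6 A y^{2} - 3 B e^{- x} + 3 C y^{2} \cos{\left(x y \right)}
So the left-hand side equals
  - 12 A x - 6 A y^{2} - 3 B e^{- x} + 2 C x^{4} \cos{\left(x y \right)} - 3 C x^{2} y \sin{\left(x y \right)} + 6 C x \cos{\left(x y \right)} + 3 C y^{2} \cos{\left(x y \right)}
This must equal f(x, y) identically; expanded, f = 2 x^{4} \cos{\left(x y \right)} - 3 x^{2} y \sin{\left(x y \right)} + 6 x \cos{\left(x y \right)} + 36 x + 3 y^{2} \cos{\left(x y \right)} + 18 y^{2} - 3 e^{- x}.
Matching coefficients of the independent functions:
  [x]:  - 12 A = 36
  [y^{2}]:  - 6 A = 18
  [x \cos{\left(x y \right)}]:  6 C = 6
  [x^{4} \cos{\left(x y \right)}]:  2 C = 2
  [y^{2} \cos{\left(x y \right)}]:  3 C = 3
  [x^{2} y \sin{\left(x y \right)}]:  - 3 C = -3
  [e^{- x}]:  - 3 B = -3
Solving: A = -3, B = 1, C = 1.
Check against the point condition:
  u(0, 0) = 2  ⟹  B + C = 2  ✓
Hence u(x, y) = - 3 x^{2} y^{2} + \cos{\left(x y \right)} + e^{- x}.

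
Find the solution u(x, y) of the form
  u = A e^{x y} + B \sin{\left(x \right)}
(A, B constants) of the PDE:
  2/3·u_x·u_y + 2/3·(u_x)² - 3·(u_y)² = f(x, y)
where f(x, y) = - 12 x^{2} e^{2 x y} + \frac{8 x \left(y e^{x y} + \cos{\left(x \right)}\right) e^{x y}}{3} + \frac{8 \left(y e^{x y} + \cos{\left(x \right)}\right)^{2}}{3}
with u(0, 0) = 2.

Substitute the ansatz u = A e^{x y} + B \sin{\left(x \right)} into the left-hand side.
Derivatives of the ansatz:
  u_x = A y e^{x y} + B \cos{\left(x \right)}
  u_y = A x e^{x y}
Term by term:
  2/3·u_x·u_y = \frac{2 A^{2} x y e^{2 x y}}{3} + \frac{2 A B x e^{x y} \cos{\left(x \right)}}{3}
  2/3·(u_x)² = \frac{2 A^{2} y^{2} e^{2 x y}}{3} + \frac{4 A B y e^{x y} \cos{\left(x \right)}}{3} + \frac{2 B^{2} \cos^{2}{\left(x \right)}}{3}
  -3·(u_y)² = - 3 A^{2} x^{2} e^{2 x y}
So the left-hand side equals
  - 3 A^{2} x^{2} e^{2 x y} + \frac{2 A^{2} x y e^{2 x y}}{3} + \frac{2 A^{2} y^{2} e^{2 x y}}{3} + \frac{2 A B x e^{x y} \cos{\left(x \right)}}{3} + \frac{4 A B y e^{x y} \cos{\left(x \right)}}{3} + \frac{2 B^{2} \cos^{2}{\left(x \right)}}{3}
This must equal f(x, y) identically; expanded, f = - 12 x^{2} e^{2 x y} + \frac{8 x y e^{2 x y}}{3} + \frac{8 x e^{x y} \cos{\left(x \right)}}{3} + \frac{8 y^{2} e^{2 x y}}{3} + \frac{16 y e^{x y} \cos{\left(x \right)}}{3} + \frac{8 \cos^{2}{\left(x \right)}}{3}.
Matching coefficients of the independent functions:
  [x^{2} e^{2 x y}]:  - 3 A^{2} = -12
  [y^{2} e^{2 x y}, x y e^{2 x y}]:  \frac{2 A^{2}}{3} = \frac{8}{3}
  [x e^{x y} \cos{\left(x \right)}]:  \frac{2 A B}{3} = \frac{8}{3}
  [y e^{x y} \cos{\left(x \right)}]:  \frac{4 A B}{3} = \frac{16}{3}
  [\cos^{2}{\left(x \right)}]:  \frac{2 B^{2}}{3} = \frac{8}{3}
These equations allow (A, B) = (-2, -2) or (2, 2).
Impose the point condition(s):
  u(0, 0) = 2  ⟹  A = 2
Only A = 2, B = 2 satisfies everything.
Hence u(x, y) = 2 e^{x y} + 2 \sin{\left(x \right)}.

Answer: u(x, y) = 2 e^{x y} + 2 \sin{\left(x \right)}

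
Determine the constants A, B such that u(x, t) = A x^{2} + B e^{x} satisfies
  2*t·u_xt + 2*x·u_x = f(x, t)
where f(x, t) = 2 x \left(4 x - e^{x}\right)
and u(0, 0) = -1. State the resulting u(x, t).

Substitute the ansatz u = A x^{2} + B e^{x} into the left-hand side.
Derivatives of the ansatz:
  u_xt = 0
  u_x = 2 A x + B e^{x}
Term by term:
  2*t·u_xt = 0
  2*x·u_x = 4 A x^{2} + 2 B x e^{x}
So the left-hand side equals
  4 A x^{2} + 2 B x e^{x}
This must equal f(x, t) identically; expanded, f = 8 x^{2} - 2 x e^{x}.
Matching coefficients of the independent functions:
  [x^{2}]:  4 A = 8
  [x e^{x}]:  2 B = -2
Solving: A = 2, B = -1.
Check against the point condition:
  u(0, 0) = -1  ⟹  B = -1  ✓
Hence u(x, t) = 2 x^{2} - e^{x}.

Answer: u(x, t) = 2 x^{2} - e^{x}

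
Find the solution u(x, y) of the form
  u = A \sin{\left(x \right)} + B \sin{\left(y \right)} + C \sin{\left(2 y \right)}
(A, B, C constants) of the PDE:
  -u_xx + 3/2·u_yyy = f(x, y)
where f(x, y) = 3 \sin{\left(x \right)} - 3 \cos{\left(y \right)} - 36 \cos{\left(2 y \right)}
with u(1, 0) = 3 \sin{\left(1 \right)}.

Substitute the ansatz u = A \sin{\left(x \right)} + B \sin{\left(y \right)} + C \sin{\left(2 y \right)} into the left-hand side.
Derivatives of the ansatz:
  u_xx = - A \sin{\left(x \right)}
  u_yyy = - B \cos{\left(y \right)} - 8 C \cos{\left(2 y \right)}
Term by term:
  -u_xx = A \sin{\left(x \right)}
  3/2·u_yyy = - \frac{3 B \cos{\left(y \right)}}{2} - 12 C \cos{\left(2 y \right)}
So the left-hand side equals
  A \sin{\left(x \right)} - \frac{3 B \cos{\left(y \right)}}{2} - 12 C \cos{\left(2 y \right)}
This must equal f(x, y) = 3 \sin{\left(x \right)} - 3 \cos{\left(y \right)} - 36 \cos{\left(2 y \right)} identically.
Matching coefficients of the independent functions:
  [\sin{\left(x \right)}]:  A = 3
  [\cos{\left(y \right)}]:  - \frac{3 B}{2} = -3
  [\cos{\left(2 y \right)}]:  - 12 C = -36
Solving: A = 3, B = 2, C = 3.
Check against the point condition:
  u(1, 0) = 3 \sin{\left(1 \right)}  ⟹  A \sin{\left(1 \right)} = 3 \sin{\left(1 \right)}  ✓
Hence u(x, y) = 3 \sin{\left(x \right)} + 2 \sin{\left(y \right)} + 3 \sin{\left(2 y \right)}.

Answer: u(x, y) = 3 \sin{\left(x \right)} + 2 \sin{\left(y \right)} + 3 \sin{\left(2 y \right)}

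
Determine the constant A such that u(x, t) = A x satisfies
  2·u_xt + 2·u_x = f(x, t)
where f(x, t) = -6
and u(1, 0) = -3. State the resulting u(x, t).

Substitute the ansatz u = A x into the left-hand side.
Derivatives of the ansatz:
  u_xt = 0
  u_x = A
Term by term:
  2·u_xt = 0
  2·u_x = 2 A
So the left-hand side equals
  2 A
This must equal f(x, t) = -6 identically.
Matching coefficients of the independent functions:
  [constant term]:  2 A = -6
Solving: A = -3.
Check against the point condition:
  u(1, 0) = -3  ⟹  A = -3  ✓
Hence u(x, t) = - 3 x.

Answer: u(x, t) = - 3 x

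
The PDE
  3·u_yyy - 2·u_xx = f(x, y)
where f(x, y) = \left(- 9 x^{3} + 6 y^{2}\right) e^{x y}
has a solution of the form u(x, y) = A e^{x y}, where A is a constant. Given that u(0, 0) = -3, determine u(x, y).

Substitute the ansatz u = A e^{x y} into the left-hand side.
Derivatives of the ansatz:
  u_yyy = A x^{3} e^{x y}
  u_xx = A y^{2} e^{x y}
Term by term:
  3·u_yyy = 3 A x^{3} e^{x y}
  -2·u_xx = - 2 A y^{2} e^{x y}
So the left-hand side equals
  3 A x^{3} e^{x y} - 2 A y^{2} e^{x y}
This must equal f(x, y) identically; expanded, f = - 9 x^{3} e^{x y} + 6 y^{2} e^{x y}.
Matching coefficients of the independent functions:
  [x^{3} e^{x y}]:  3 A = -9
  [y^{2} e^{x y}]:  - 2 A = 6
Solving: A = -3.
Check against the point condition:
  u(0, 0) = -3  ⟹  A = -3  ✓
Hence u(x, y) = - 3 e^{x y}.

Answer: u(x, y) = - 3 e^{x y}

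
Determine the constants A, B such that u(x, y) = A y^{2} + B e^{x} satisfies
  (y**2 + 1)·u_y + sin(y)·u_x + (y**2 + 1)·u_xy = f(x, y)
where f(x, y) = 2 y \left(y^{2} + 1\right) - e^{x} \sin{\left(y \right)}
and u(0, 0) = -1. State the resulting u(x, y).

Substitute the ansatz u = A y^{2} + B e^{x} into the left-hand side.
Derivatives of the ansatz:
  u_y = 2 A y
  u_x = B e^{x}
  u_xy = 0
Term by term:
  (y**2 + 1)·u_y = 2 A y^{3} + 2 A y
  sin(y)·u_x = B e^{x} \sin{\left(y \right)}
  (y**2 + 1)·u_xy = 0
So the left-hand side equals
  2 A y^{3} + 2 A y + B e^{x} \sin{\left(y \right)}
This must equal f(x, y) identically; expanded, f = 2 y^{3} + 2 y - e^{x} \sin{\left(y \right)}.
Matching coefficients of the independent functions:
  [y, y^{3}]:  2 A = 2
  [e^{x} \sin{\left(y \right)}]:  B = -1
Solving: A = 1, B = -1.
Check against the point condition:
  u(0, 0) = -1  ⟹  B = -1  ✓
Hence u(x, y) = y^{2} - e^{x}.

Answer: u(x, y) = y^{2} - e^{x}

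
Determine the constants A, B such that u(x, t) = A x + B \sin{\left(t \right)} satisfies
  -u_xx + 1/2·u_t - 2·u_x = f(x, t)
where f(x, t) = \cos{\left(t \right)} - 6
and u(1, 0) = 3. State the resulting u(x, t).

Substitute the ansatz u = A x + B \sin{\left(t \right)} into the left-hand side.
Derivatives of the ansatz:
  u_xx = 0
  u_t = B \cos{\left(t \right)}
  u_x = A
Term by term:
  -u_xx = 0
  1/2·u_t = \frac{B \cos{\left(t \right)}}{2}
  -2·u_x = - 2 A
So the left-hand side equals
  - 2 A + \frac{B \cos{\left(t \right)}}{2}
This must equal f(x, t) = \cos{\left(t \right)} - 6 identically.
Matching coefficients of the independent functions:
  [constant term]:  - 2 A = -6
  [\cos{\left(t \right)}]:  \frac{B}{2} = 1
Solving: A = 3, B = 2.
Check against the point condition:
  u(1, 0) = 3  ⟹  A = 3  ✓
Hence u(x, t) = 3 x + 2 \sin{\left(t \right)}.

Answer: u(x, t) = 3 x + 2 \sin{\left(t \right)}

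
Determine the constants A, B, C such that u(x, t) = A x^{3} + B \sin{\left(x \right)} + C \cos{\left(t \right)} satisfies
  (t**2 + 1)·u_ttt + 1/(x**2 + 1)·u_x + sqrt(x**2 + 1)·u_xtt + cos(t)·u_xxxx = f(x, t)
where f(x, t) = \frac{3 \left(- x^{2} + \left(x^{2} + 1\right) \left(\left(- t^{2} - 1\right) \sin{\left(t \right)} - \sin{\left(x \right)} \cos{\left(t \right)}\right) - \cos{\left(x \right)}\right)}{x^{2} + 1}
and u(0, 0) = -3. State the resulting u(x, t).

Substitute the ansatz u = A x^{3} + B \sin{\left(x \right)} + C \cos{\left(t \right)} into the left-hand side.
Derivatives of the ansatz:
  u_ttt = C \sin{\left(t \right)}
  u_x = 3 A x^{2} + B \cos{\left(x \right)}
  u_xtt = 0
  u_xxxx = B \sin{\left(x \right)}
Term by term:
  (t**2 + 1)·u_ttt = C t^{2} \sin{\left(t \right)} + C \sin{\left(t \right)}
  1/(x**2 + 1)·u_x = \frac{3 A x^{2}}{x^{2} + 1} + \frac{B \cos{\left(x \right)}}{x^{2} + 1}
  sqrt(x**2 + 1)·u_xtt = 0
  cos(t)·u_xxxx = B \sin{\left(x \right)} \cos{\left(t \right)}
So the left-hand side equals
  \frac{3 A x^{2}}{x^{2} + 1} + B \sin{\left(x \right)} \cos{\left(t \right)} + \frac{B \cos{\left(x \right)}}{x^{2} + 1} + C t^{2} \sin{\left(t \right)} + C \sin{\left(t \right)}
This must equal f(x, t) identically; expanded, f = - 3 t^{2} \sin{\left(t \right)} - \frac{3 x^{2}}{x^{2} + 1} - 3 \sin{\left(t \right)} - 3 \sin{\left(x \right)} \cos{\left(t \right)} - \frac{3 \cos{\left(x \right)}}{x^{2} + 1}.
Matching coefficients of the independent functions:
  [t^{2} \sin{\left(t \right)}, \sin{\left(t \right)}]:  C = -3
  [\frac{x^{2}}{x^{2} + 1}]:  3 A = -3
  [\frac{\cos{\left(x \right)}}{x^{2} + 1}, \sin{\left(x \right)} \cos{\left(t \right)}]:  B = -3
Solving: A = -1, B = -3, C = -3.
Check against the point condition:
  u(0, 0) = -3  ⟹  C = -3  ✓
Hence u(x, t) = - x^{3} - 3 \sin{\left(x \right)} - 3 \cos{\left(t \right)}.

Answer: u(x, t) = - x^{3} - 3 \sin{\left(x \right)} - 3 \cos{\left(t \right)}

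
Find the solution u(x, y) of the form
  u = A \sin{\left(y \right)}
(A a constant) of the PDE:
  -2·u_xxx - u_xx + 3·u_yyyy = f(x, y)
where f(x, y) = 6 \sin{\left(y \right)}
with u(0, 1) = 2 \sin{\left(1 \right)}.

Substitute the ansatz u = A \sin{\left(y \right)} into the left-hand side.
Derivatives of the ansatz:
  u_xxx = 0
  u_xx = 0
  u_yyyy = A \sin{\left(y \right)}
Term by term:
  -2·u_xxx = 0
  -u_xx = 0
  3·u_yyyy = 3 A \sin{\left(y \right)}
So the left-hand side equals
  3 A \sin{\left(y \right)}
This must equal f(x, y) = 6 \sin{\left(y \right)} identically.
Matching coefficients of the independent functions:
  [\sin{\left(y \right)}]:  3 A = 6
Solving: A = 2.
Check against the point condition:
  u(0, 1) = 2 \sin{\left(1 \right)}  ⟹  A \sin{\left(1 \right)} = 2 \sin{\left(1 \right)}  ✓
Hence u(x, y) = 2 \sin{\left(y \right)}.

Answer: u(x, y) = 2 \sin{\left(y \right)}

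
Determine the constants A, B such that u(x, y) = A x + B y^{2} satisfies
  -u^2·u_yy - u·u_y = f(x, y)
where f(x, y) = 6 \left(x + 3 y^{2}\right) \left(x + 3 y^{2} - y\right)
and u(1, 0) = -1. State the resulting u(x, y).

Substitute the ansatz u = A x + B y^{2} into the left-hand side.
Derivatives of the ansatz:
  u_yy = 2 B
  u_y = 2 B y
Term by term:
  -u^2·u_yy = - 2 A^{2} B x^{2} - 4 A B^{2} x y^{2} - 2 B^{3} y^{4}
  -u·u_y = - 2 A B x y - 2 B^{2} y^{3}
So the left-hand side equals
  - 2 A^{2} B x^{2} - 4 A B^{2} x y^{2} - 2 A B x y - 2 B^{3} y^{4} - 2 B^{2} y^{3}
This must equal f(x, y) identically; expanded, f = 6 x^{2} + 36 x y^{2} - 6 x y + 54 y^{4} - 18 y^{3}.
Matching coefficients of the independent functions:
  [x^{2}]:  - 2 A^{2} B = 6
  [y^{3}]:  - 2 B^{2} = -18
  [y^{4}]:  - 2 B^{3} = 54
  [x y]:  - 2 A B = -6
  [x y^{2}]:  - 4 A B^{2} = 36
Solving: A = -1, B = -3.
Check against the point condition:
  u(1, 0) = -1  ⟹  A = -1  ✓
Hence u(x, y) = - x - 3 y^{2}.

Answer: u(x, y) = - x - 3 y^{2}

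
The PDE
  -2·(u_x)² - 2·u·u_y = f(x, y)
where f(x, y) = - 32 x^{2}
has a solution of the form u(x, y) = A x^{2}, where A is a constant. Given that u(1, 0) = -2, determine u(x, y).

Answer: u(x, y) = - 2 x^{2}

Derivation:
Substitute the ansatz u = A x^{2} into the left-hand side.
Derivatives of the ansatz:
  u_x = 2 A x
  u_y = 0
Term by term:
  -2·(u_x)² = - 8 A^{2} x^{2}
  -2·u·u_y = 0
So the left-hand side equals
  - 8 A^{2} x^{2}
This must equal f(x, y) = - 32 x^{2} identically.
Matching coefficients of the independent functions:
  [x^{2}]:  - 8 A^{2} = -32
These equations allow (A) = (-2) or (2).
Impose the point condition(s):
  u(1, 0) = -2  ⟹  A = -2
Only A = -2 satisfies everything.
Hence u(x, y) = - 2 x^{2}.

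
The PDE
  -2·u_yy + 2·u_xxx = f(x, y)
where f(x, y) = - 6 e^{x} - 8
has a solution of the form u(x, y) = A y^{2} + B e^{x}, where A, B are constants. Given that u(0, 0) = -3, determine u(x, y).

Substitute the ansatz u = A y^{2} + B e^{x} into the left-hand side.
Derivatives of the ansatz:
  u_yy = 2 A
  u_xxx = B e^{x}
Term by term:
  -2·u_yy = - 4 A
  2·u_xxx = 2 B e^{x}
So the left-hand side equals
  - 4 A + 2 B e^{x}
This must equal f(x, y) = - 6 e^{x} - 8 identically.
Matching coefficients of the independent functions:
  [constant term]:  - 4 A = -8
  [e^{x}]:  2 B = -6
Solving: A = 2, B = -3.
Check against the point condition:
  u(0, 0) = -3  ⟹  B = -3  ✓
Hence u(x, y) = 2 y^{2} - 3 e^{x}.

Answer: u(x, y) = 2 y^{2} - 3 e^{x}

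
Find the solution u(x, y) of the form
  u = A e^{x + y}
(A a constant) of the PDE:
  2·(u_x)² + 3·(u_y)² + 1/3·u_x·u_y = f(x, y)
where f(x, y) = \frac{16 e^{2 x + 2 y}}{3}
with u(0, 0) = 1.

Answer: u(x, y) = e^{x + y}

Derivation:
Substitute the ansatz u = A e^{x + y} into the left-hand side.
Derivatives of the ansatz:
  u_x = A e^{x} e^{y}
  u_y = A e^{x} e^{y}
Term by term:
  2·(u_x)² = 2 A^{2} e^{2 x} e^{2 y}
  3·(u_y)² = 3 A^{2} e^{2 x} e^{2 y}
  1/3·u_x·u_y = \frac{A^{2} e^{2 x} e^{2 y}}{3}
So the left-hand side equals
  \frac{16 A^{2} e^{2 x} e^{2 y}}{3}
This must equal f(x, y) identically; expanded, f = \frac{16 e^{2 x} e^{2 y}}{3}.
Matching coefficients of the independent functions:
  [e^{2 x} e^{2 y}]:  \frac{16 A^{2}}{3} = \frac{16}{3}
These equations allow (A) = (-1) or (1).
Impose the point condition(s):
  u(0, 0) = 1  ⟹  A = 1
Only A = 1 satisfies everything.
Hence u(x, y) = e^{x + y}.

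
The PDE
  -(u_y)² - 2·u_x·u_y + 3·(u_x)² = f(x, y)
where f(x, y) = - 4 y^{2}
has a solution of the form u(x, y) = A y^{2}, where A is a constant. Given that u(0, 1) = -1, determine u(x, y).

Answer: u(x, y) = - y^{2}

Derivation:
Substitute the ansatz u = A y^{2} into the left-hand side.
Derivatives of the ansatz:
  u_y = 2 A y
  u_x = 0
Term by term:
  -(u_y)² = - 4 A^{2} y^{2}
  -2·u_x·u_y = 0
  3·(u_x)² = 0
So the left-hand side equals
  - 4 A^{2} y^{2}
This must equal f(x, y) = - 4 y^{2} identically.
Matching coefficients of the independent functions:
  [y^{2}]:  - 4 A^{2} = -4
These equations allow (A) = (-1) or (1).
Impose the point condition(s):
  u(0, 1) = -1  ⟹  A = -1
Only A = -1 satisfies everything.
Hence u(x, y) = - y^{2}.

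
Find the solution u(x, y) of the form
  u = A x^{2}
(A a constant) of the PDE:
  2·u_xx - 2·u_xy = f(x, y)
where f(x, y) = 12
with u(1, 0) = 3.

Answer: u(x, y) = 3 x^{2}

Derivation:
Substitute the ansatz u = A x^{2} into the left-hand side.
Derivatives of the ansatz:
  u_xx = 2 A
  u_xy = 0
Term by term:
  2·u_xx = 4 A
  -2·u_xy = 0
So the left-hand side equals
  4 A
This must equal f(x, y) = 12 identically.
Matching coefficients of the independent functions:
  [constant term]:  4 A = 12
Solving: A = 3.
Check against the point condition:
  u(1, 0) = 3  ⟹  A = 3  ✓
Hence u(x, y) = 3 x^{2}.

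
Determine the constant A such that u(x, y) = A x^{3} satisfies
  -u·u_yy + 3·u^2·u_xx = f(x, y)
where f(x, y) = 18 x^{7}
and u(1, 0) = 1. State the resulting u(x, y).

Answer: u(x, y) = x^{3}

Derivation:
Substitute the ansatz u = A x^{3} into the left-hand side.
Derivatives of the ansatz:
  u_yy = 0
  u_xx = 6 A x
Term by term:
  -u·u_yy = 0
  3·u^2·u_xx = 18 A^{3} x^{7}
So the left-hand side equals
  18 A^{3} x^{7}
This must equal f(x, y) = 18 x^{7} identically.
Matching coefficients of the independent functions:
  [x^{7}]:  18 A^{3} = 18
Solving: A = 1.
Check against the point condition:
  u(1, 0) = 1  ⟹  A = 1  ✓
Hence u(x, y) = x^{3}.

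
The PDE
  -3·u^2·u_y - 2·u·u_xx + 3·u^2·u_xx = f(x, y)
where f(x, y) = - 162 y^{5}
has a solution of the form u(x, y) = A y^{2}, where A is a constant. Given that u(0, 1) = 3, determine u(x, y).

Substitute the ansatz u = A y^{2} into the left-hand side.
Derivatives of the ansatz:
  u_y = 2 A y
  u_xx = 0
Term by term:
  -3·u^2·u_y = - 6 A^{3} y^{5}
  -2·u·u_xx = 0
  3·u^2·u_xx = 0
So the left-hand side equals
  - 6 A^{3} y^{5}
This must equal f(x, y) = - 162 y^{5} identically.
Matching coefficients of the independent functions:
  [y^{5}]:  - 6 A^{3} = -162
Solving: A = 3.
Check against the point condition:
  u(0, 1) = 3  ⟹  A = 3  ✓
Hence u(x, y) = 3 y^{2}.

Answer: u(x, y) = 3 y^{2}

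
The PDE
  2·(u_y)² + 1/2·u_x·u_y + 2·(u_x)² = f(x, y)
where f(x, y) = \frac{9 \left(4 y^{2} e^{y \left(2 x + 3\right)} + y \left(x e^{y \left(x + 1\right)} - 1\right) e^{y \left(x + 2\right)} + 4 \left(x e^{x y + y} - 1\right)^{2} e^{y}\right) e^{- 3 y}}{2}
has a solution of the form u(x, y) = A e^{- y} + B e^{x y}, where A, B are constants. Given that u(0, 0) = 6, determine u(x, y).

Answer: u(x, y) = 3 e^{x y} + 3 e^{- y}

Derivation:
Substitute the ansatz u = A e^{- y} + B e^{x y} into the left-hand side.
Derivatives of the ansatz:
  u_y = - A e^{- y} + B x e^{x y}
  u_x = B y e^{x y}
Term by term:
  2·(u_y)² = 2 A^{2} e^{- 2 y} - 4 A B x e^{- y} e^{x y} + 2 B^{2} x^{2} e^{2 x y}
  1/2·u_x·u_y = - \frac{A B y e^{- y} e^{x y}}{2} + \frac{B^{2} x y e^{2 x y}}{2}
  2·(u_x)² = 2 B^{2} y^{2} e^{2 x y}
So the left-hand side equals
  2 A^{2} e^{- 2 y} - 4 A B x e^{- y} e^{x y} - \frac{A B y e^{- y} e^{x y}}{2} + 2 B^{2} x^{2} e^{2 x y} + \frac{B^{2} x y e^{2 x y}}{2} + 2 B^{2} y^{2} e^{2 x y}
This must equal f(x, y) identically; expanded, f = 18 x^{2} e^{2 x y} + \frac{9 x y e^{2 x y}}{2} - 36 x e^{- y} e^{x y} + 18 y^{2} e^{2 x y} - \frac{9 y e^{- y} e^{x y}}{2} + 18 e^{- 2 y}.
Matching coefficients of the independent functions:
  [x^{2} e^{2 x y}, y^{2} e^{2 x y}]:  2 B^{2} = 18
  [x y e^{2 x y}]:  \frac{B^{2}}{2} = \frac{9}{2}
  [x e^{- y} e^{x y}]:  - 4 A B = -36
  [y e^{- y} e^{x y}]:  - \frac{A B}{2} = - \frac{9}{2}
  [e^{- 2 y}]:  2 A^{2} = 18
These equations allow (A, B) = (-3, -3) or (3, 3).
Impose the point condition(s):
  u(0, 0) = 6  ⟹  A + B = 6
Only A = 3, B = 3 satisfies everything.
Hence u(x, y) = 3 e^{x y} + 3 e^{- y}.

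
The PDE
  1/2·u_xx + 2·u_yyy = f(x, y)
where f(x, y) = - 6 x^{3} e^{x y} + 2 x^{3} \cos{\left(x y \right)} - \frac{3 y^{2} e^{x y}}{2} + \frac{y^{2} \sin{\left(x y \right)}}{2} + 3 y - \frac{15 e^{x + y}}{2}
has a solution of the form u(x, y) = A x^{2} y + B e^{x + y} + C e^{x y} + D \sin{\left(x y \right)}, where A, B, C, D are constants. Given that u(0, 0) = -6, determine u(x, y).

Substitute the ansatz u = A x^{2} y + B e^{x + y} + C e^{x y} + D \sin{\left(x y \right)} into the left-hand side.
Derivatives of the ansatz:
  u_xx = 2 A y + B e^{x} e^{y} + C y^{2} e^{x y} - D y^{2} \sin{\left(x y \right)}
  u_yyy = B e^{x} e^{y} + C x^{3} e^{x y} - D x^{3} \cos{\left(x y \right)}
Term by term:
  1/2·u_xx = A y + \frac{B e^{x} e^{y}}{2} + \frac{C y^{2} e^{x y}}{2} - \frac{D y^{2} \sin{\left(x y \right)}}{2}
  2·u_yyy = 2 B e^{x} e^{y} + 2 C x^{3} e^{x y} - 2 D x^{3} \cos{\left(x y \right)}
So the left-hand side equals
  A y + \frac{5 B e^{x} e^{y}}{2} + 2 C x^{3} e^{x y} + \frac{C y^{2} e^{x y}}{2} - 2 D x^{3} \cos{\left(x y \right)} - \frac{D y^{2} \sin{\left(x y \right)}}{2}
This must equal f(x, y) identically; expanded, f = - 6 x^{3} e^{x y} + 2 x^{3} \cos{\left(x y \right)} - \frac{3 y^{2} e^{x y}}{2} + \frac{y^{2} \sin{\left(x y \right)}}{2} + 3 y - \frac{15 e^{x} e^{y}}{2}.
Matching coefficients of the independent functions:
  [y]:  A = 3
  [x^{3} e^{x y}]:  2 C = -6
  [x^{3} \cos{\left(x y \right)}]:  - 2 D = 2
  [y^{2} e^{x y}]:  \frac{C}{2} = - \frac{3}{2}
  [y^{2} \sin{\left(x y \right)}]:  - \frac{D}{2} = \frac{1}{2}
  [e^{x} e^{y}]:  \frac{5 B}{2} = - \frac{15}{2}
Solving: A = 3, B = -3, C = -3, D = -1.
Check against the point condition:
  u(0, 0) = -6  ⟹  B + C = -6  ✓
Hence u(x, y) = 3 x^{2} y - 3 e^{x y} - 3 e^{x + y} - \sin{\left(x y \right)}.

Answer: u(x, y) = 3 x^{2} y - 3 e^{x y} - 3 e^{x + y} - \sin{\left(x y \right)}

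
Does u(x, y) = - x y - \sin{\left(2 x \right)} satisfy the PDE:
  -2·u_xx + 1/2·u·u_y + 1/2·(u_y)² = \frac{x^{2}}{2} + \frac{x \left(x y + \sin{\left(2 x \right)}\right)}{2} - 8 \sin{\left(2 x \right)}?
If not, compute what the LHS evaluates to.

Evaluate each term of the left-hand side for u = - x y - \sin{\left(2 x \right)}.
Derivatives:
  u_xx = 4 \sin{\left(2 x \right)}
  u_y = - x
Terms:
  -2·u_xx = - 8 \sin{\left(2 x \right)}
  1/2·u·u_y = \frac{x \left(x y + \sin{\left(2 x \right)}\right)}{2}
  1/2·(u_y)² = \frac{x^{2}}{2}
Sum: LHS = \frac{x^{2}}{2} + \frac{x \left(x y + \sin{\left(2 x \right)}\right)}{2} - 8 \sin{\left(2 x \right)}
This is exactly the given right-hand side, so u is a solution.

Answer: Yes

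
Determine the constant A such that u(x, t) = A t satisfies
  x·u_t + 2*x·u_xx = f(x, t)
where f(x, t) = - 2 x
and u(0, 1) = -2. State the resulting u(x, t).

Answer: u(x, t) = - 2 t

Derivation:
Substitute the ansatz u = A t into the left-hand side.
Derivatives of the ansatz:
  u_t = A
  u_xx = 0
Term by term:
  x·u_t = A x
  2*x·u_xx = 0
So the left-hand side equals
  A x
This must equal f(x, t) = - 2 x identically.
Matching coefficients of the independent functions:
  [x]:  A = -2
Solving: A = -2.
Check against the point condition:
  u(0, 1) = -2  ⟹  A = -2  ✓
Hence u(x, t) = - 2 t.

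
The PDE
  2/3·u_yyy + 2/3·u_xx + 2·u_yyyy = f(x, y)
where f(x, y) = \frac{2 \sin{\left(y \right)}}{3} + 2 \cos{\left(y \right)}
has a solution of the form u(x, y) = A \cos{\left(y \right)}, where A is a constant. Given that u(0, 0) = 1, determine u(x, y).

Substitute the ansatz u = A \cos{\left(y \right)} into the left-hand side.
Derivatives of the ansatz:
  u_yyy = A \sin{\left(y \right)}
  u_xx = 0
  u_yyyy = A \cos{\left(y \right)}
Term by term:
  2/3·u_yyy = \frac{2 A \sin{\left(y \right)}}{3}
  2/3·u_xx = 0
  2·u_yyyy = 2 A \cos{\left(y \right)}
So the left-hand side equals
  \frac{2 A \sin{\left(y \right)}}{3} + 2 A \cos{\left(y \right)}
This must equal f(x, y) = \frac{2 \sin{\left(y \right)}}{3} + 2 \cos{\left(y \right)} identically.
Matching coefficients of the independent functions:
  [\sin{\left(y \right)}]:  \frac{2 A}{3} = \frac{2}{3}
  [\cos{\left(y \right)}]:  2 A = 2
Solving: A = 1.
Check against the point condition:
  u(0, 0) = 1  ⟹  A = 1  ✓
Hence u(x, y) = \cos{\left(y \right)}.

Answer: u(x, y) = \cos{\left(y \right)}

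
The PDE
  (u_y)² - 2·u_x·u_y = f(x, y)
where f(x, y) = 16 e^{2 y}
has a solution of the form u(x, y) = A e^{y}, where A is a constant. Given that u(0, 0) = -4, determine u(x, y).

Substitute the ansatz u = A e^{y} into the left-hand side.
Derivatives of the ansatz:
  u_y = A e^{y}
  u_x = 0
Term by term:
  (u_y)² = A^{2} e^{2 y}
  -2·u_x·u_y = 0
So the left-hand side equals
  A^{2} e^{2 y}
This must equal f(x, y) = 16 e^{2 y} identically.
Matching coefficients of the independent functions:
  [e^{2 y}]:  A^{2} = 16
These equations allow (A) = (-4) or (4).
Impose the point condition(s):
  u(0, 0) = -4  ⟹  A = -4
Only A = -4 satisfies everything.
Hence u(x, y) = - 4 e^{y}.

Answer: u(x, y) = - 4 e^{y}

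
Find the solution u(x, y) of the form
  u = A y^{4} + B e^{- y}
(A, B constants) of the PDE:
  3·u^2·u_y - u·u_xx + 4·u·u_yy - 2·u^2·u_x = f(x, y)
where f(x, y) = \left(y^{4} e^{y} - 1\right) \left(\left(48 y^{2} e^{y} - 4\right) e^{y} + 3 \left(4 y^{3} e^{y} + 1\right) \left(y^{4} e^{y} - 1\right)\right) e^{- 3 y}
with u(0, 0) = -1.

Substitute the ansatz u = A y^{4} + B e^{- y} into the left-hand side.
Derivatives of the ansatz:
  u_y = 4 A y^{3} - B e^{- y}
  u_xx = 0
  u_yy = 12 A y^{2} + B e^{- y}
  u_x = 0
Term by term:
  3·u^2·u_y = 12 A^{3} y^{11} - 3 A^{2} B y^{8} e^{- y} + 24 A^{2} B y^{7} e^{- y} - 6 A B^{2} y^{4} e^{- 2 y} + 12 A B^{2} y^{3} e^{- 2 y} - 3 B^{3} e^{- 3 y}
  -u·u_xx = 0
  4·u·u_yy = 48 A^{2} y^{6} + 4 A B y^{4} e^{- y} + 48 A B y^{2} e^{- y} + 4 B^{2} e^{- 2 y}
  -2·u^2·u_x = 0
So the left-hand side equals
  12 A^{3} y^{11} - 3 A^{2} B y^{8} e^{- y} + 24 A^{2} B y^{7} e^{- y} + 48 A^{2} y^{6} - 6 A B^{2} y^{4} e^{- 2 y} + 12 A B^{2} y^{3} e^{- 2 y} + 4 A B y^{4} e^{- y} + 48 A B y^{2} e^{- y} - 3 B^{3} e^{- 3 y} + 4 B^{2} e^{- 2 y}
This must equal f(x, y) identically; expanded, f = 12 y^{11} + 3 y^{8} e^{- y} - 24 y^{7} e^{- y} + 48 y^{6} - 4 y^{4} e^{- y} - 6 y^{4} e^{- 2 y} + 12 y^{3} e^{- 2 y} - 48 y^{2} e^{- y} + 4 e^{- 2 y} + 3 e^{- 3 y}.
Matching coefficients of the independent functions:
  [y^{6}]:  48 A^{2} = 48
  [y^{11}]:  12 A^{3} = 12
  [y^{2} e^{- y}]:  48 A B = -48
  [y^{3} e^{- 2 y}]:  12 A B^{2} = 12
  [y^{4} e^{- 2 y}]:  - 6 A B^{2} = -6
  [y^{4} e^{- y}]:  4 A B = -4
  [y^{7} e^{- y}]:  24 A^{2} B = -24
  [y^{8} e^{- y}]:  - 3 A^{2} B = 3
  [e^{- 3 y}]:  - 3 B^{3} = 3
  [e^{- 2 y}]:  4 B^{2} = 4
Solving: A = 1, B = -1.
Check against the point condition:
  u(0, 0) = -1  ⟹  B = -1  ✓
Hence u(x, y) = y^{4} - e^{- y}.

Answer: u(x, y) = y^{4} - e^{- y}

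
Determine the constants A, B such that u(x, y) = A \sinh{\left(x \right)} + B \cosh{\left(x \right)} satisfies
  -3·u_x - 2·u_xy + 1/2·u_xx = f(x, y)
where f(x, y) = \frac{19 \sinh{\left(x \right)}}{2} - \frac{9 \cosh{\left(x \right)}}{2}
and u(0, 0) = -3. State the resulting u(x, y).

Answer: u(x, y) = \sinh{\left(x \right)} - 3 \cosh{\left(x \right)}

Derivation:
Substitute the ansatz u = A \sinh{\left(x \right)} + B \cosh{\left(x \right)} into the left-hand side.
Derivatives of the ansatz:
  u_x = A \cosh{\left(x \right)} + B \sinh{\left(x \right)}
  u_xy = 0
  u_xx = A \sinh{\left(x \right)} + B \cosh{\left(x \right)}
Term by term:
  -3·u_x = - 3 A \cosh{\left(x \right)} - 3 B \sinh{\left(x \right)}
  -2·u_xy = 0
  1/2·u_xx = \frac{A \sinh{\left(x \right)}}{2} + \frac{B \cosh{\left(x \right)}}{2}
So the left-hand side equals
  \frac{A \sinh{\left(x \right)}}{2} - 3 A \cosh{\left(x \right)} - 3 B \sinh{\left(x \right)} + \frac{B \cosh{\left(x \right)}}{2}
This must equal f(x, y) = \frac{19 \sinh{\left(x \right)}}{2} - \frac{9 \cosh{\left(x \right)}}{2} identically.
Matching coefficients of the independent functions:
  [\sinh{\left(x \right)}]:  \frac{A}{2} - 3 B = \frac{19}{2}
  [\cosh{\left(x \right)}]:  - 3 A + \frac{B}{2} = - \frac{9}{2}
Solving: A = 1, B = -3.
Check against the point condition:
  u(0, 0) = -3  ⟹  B = -3  ✓
Hence u(x, y) = \sinh{\left(x \right)} - 3 \cosh{\left(x \right)}.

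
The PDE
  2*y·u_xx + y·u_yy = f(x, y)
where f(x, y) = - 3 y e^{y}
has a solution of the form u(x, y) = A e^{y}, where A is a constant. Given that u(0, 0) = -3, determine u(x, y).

Substitute the ansatz u = A e^{y} into the left-hand side.
Derivatives of the ansatz:
  u_xx = 0
  u_yy = A e^{y}
Term by term:
  2*y·u_xx = 0
  y·u_yy = A y e^{y}
So the left-hand side equals
  A y e^{y}
This must equal f(x, y) = - 3 y e^{y} identically.
Matching coefficients of the independent functions:
  [y e^{y}]:  A = -3
Solving: A = -3.
Check against the point condition:
  u(0, 0) = -3  ⟹  A = -3  ✓
Hence u(x, y) = - 3 e^{y}.

Answer: u(x, y) = - 3 e^{y}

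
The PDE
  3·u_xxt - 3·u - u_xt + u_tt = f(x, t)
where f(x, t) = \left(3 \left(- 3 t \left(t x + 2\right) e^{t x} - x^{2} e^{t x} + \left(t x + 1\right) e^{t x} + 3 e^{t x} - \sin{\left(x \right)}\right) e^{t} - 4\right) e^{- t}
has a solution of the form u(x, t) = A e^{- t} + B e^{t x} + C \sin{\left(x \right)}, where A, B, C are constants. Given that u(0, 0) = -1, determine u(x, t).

Answer: u(x, t) = - 3 e^{t x} + \sin{\left(x \right)} + 2 e^{- t}

Derivation:
Substitute the ansatz u = A e^{- t} + B e^{t x} + C \sin{\left(x \right)} into the left-hand side.
Derivatives of the ansatz:
  u_xxt = B t^{2} x e^{t x} + 2 B t e^{t x}
  u_xt = B t x e^{t x} + B e^{t x}
  u_tt = A e^{- t} + B x^{2} e^{t x}
Term by term:
  3·u_xxt = 3 B t^{2} x e^{t x} + 6 B t e^{t x}
  -3·u = - 3 A e^{- t} - 3 B e^{t x} - 3 C \sin{\left(x \right)}
  -u_xt = - B t x e^{t x} - B e^{t x}
  u_tt = A e^{- t} + B x^{2} e^{t x}
So the left-hand side equals
  - 2 A e^{- t} + 3 B t^{2} x e^{t x} - B t x e^{t x} + 6 B t e^{t x} + B x^{2} e^{t x} - 4 B e^{t x} - 3 C \sin{\left(x \right)}
This must equal f(x, t) identically; expanded, f = - 9 t^{2} x e^{t x} + 3 t x e^{t x} - 18 t e^{t x} - 3 x^{2} e^{t x} + 12 e^{t x} - 3 \sin{\left(x \right)} - 4 e^{- t}.
Matching coefficients of the independent functions:
  [t e^{t x}]:  6 B = -18
  [x^{2} e^{t x}]:  B = -3
  [t x e^{t x}]:  - B = 3
  [t^{2} x e^{t x}]:  3 B = -9
  [e^{- t}]:  - 2 A = -4
  [e^{t x}]:  - 4 B = 12
  [\sin{\left(x \right)}]:  - 3 C = -3
Solving: A = 2, B = -3, C = 1.
Check against the point condition:
  u(0, 0) = -1  ⟹  A + B = -1  ✓
Hence u(x, t) = - 3 e^{t x} + \sin{\left(x \right)} + 2 e^{- t}.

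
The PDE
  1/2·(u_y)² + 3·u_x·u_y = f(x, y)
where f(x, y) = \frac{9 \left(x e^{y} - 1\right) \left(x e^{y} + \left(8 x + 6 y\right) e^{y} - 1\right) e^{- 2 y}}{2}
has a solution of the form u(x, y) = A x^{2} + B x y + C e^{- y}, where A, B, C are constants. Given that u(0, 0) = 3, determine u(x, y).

Substitute the ansatz u = A x^{2} + B x y + C e^{- y} into the left-hand side.
Derivatives of the ansatz:
  u_y = B x - C e^{- y}
  u_x = 2 A x + B y
Term by term:
  1/2·(u_y)² = \frac{B^{2} x^{2}}{2} - B C x e^{- y} + \frac{C^{2} e^{- 2 y}}{2}
  3·u_x·u_y = 6 A B x^{2} - 6 A C x e^{- y} + 3 B^{2} x y - 3 B C y e^{- y}
So the left-hand side equals
  6 A B x^{2} - 6 A C x e^{- y} + \frac{B^{2} x^{2}}{2} + 3 B^{2} x y - B C x e^{- y} - 3 B C y e^{- y} + \frac{C^{2} e^{- 2 y}}{2}
This must equal f(x, y) = \frac{9 \left(x e^{y} - 1\right) \left(x e^{y} + \left(8 x + 6 y\right) e^{y} - 1\right) e^{- 2 y}}{2} identically.
Matching coefficients of the independent functions:
  [x^{2}]:  6 A B + \frac{B^{2}}{2} = \frac{81}{2}
  [x y]:  3 B^{2} = 27
  [x e^{- y}]:  - 6 A C - B C = -45
  [y e^{- y}]:  - 3 B C = -27
  [e^{- 2 y}]:  \frac{C^{2}}{2} = \frac{9}{2}
These equations allow (A, B, C) = (-2, -3, -3) or (2, 3, 3).
Impose the point condition(s):
  u(0, 0) = 3  ⟹  C = 3
Only A = 2, B = 3, C = 3 satisfies everything.
Hence u(x, y) = 2 x^{2} + 3 x y + 3 e^{- y}.

Answer: u(x, y) = 2 x^{2} + 3 x y + 3 e^{- y}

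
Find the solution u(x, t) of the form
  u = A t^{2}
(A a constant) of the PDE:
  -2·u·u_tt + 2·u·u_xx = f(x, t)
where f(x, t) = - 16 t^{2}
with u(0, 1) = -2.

Substitute the ansatz u = A t^{2} into the left-hand side.
Derivatives of the ansatz:
  u_tt = 2 A
  u_xx = 0
Term by term:
  -2·u·u_tt = - 4 A^{2} t^{2}
  2·u·u_xx = 0
So the left-hand side equals
  - 4 A^{2} t^{2}
This must equal f(x, t) = - 16 t^{2} identically.
Matching coefficients of the independent functions:
  [t^{2}]:  - 4 A^{2} = -16
These equations allow (A) = (-2) or (2).
Impose the point condition(s):
  u(0, 1) = -2  ⟹  A = -2
Only A = -2 satisfies everything.
Hence u(x, t) = - 2 t^{2}.

Answer: u(x, t) = - 2 t^{2}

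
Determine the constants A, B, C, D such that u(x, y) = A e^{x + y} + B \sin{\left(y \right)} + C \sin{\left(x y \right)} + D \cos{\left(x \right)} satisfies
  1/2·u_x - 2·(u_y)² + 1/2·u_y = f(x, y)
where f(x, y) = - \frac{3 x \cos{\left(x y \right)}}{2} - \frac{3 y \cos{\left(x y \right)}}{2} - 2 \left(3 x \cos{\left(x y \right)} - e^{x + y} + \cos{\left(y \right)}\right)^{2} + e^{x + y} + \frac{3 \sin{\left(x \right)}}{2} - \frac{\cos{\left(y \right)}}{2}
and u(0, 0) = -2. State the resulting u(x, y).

Substitute the ansatz u = A e^{x + y} + B \sin{\left(y \right)} + C \sin{\left(x y \right)} + D \cos{\left(x \right)} into the left-hand side.
Derivatives of the ansatz:
  u_x = A e^{x} e^{y} + C y \cos{\left(x y \right)} - D \sin{\left(x \right)}
  u_y = A e^{x} e^{y} + B \cos{\left(y \right)} + C x \cos{\left(x y \right)}
Term by term:
  1/2·u_x = \frac{A e^{x} e^{y}}{2} + \frac{C y \cos{\left(x y \right)}}{2} - \frac{D \sin{\left(x \right)}}{2}
  -2·(u_y)² = - 2 A^{2} e^{2 x} e^{2 y} - 4 A B e^{x} e^{y} \cos{\left(y \right)} - 4 A C x e^{x} e^{y} \cos{\left(x y \right)} - 2 B^{2} \cos^{2}{\left(y \right)} - 4 B C x \cos{\left(y \right)} \cos{\left(x y \right)} - 2 C^{2} x^{2} \cos^{2}{\left(x y \right)}
  1/2·u_y = \frac{A e^{x} e^{y}}{2} + \frac{B \cos{\left(y \right)}}{2} + \frac{C x \cos{\left(x y \right)}}{2}
So the left-hand side equals
  - 2 A^{2} e^{2 x} e^{2 y} - 4 A B e^{x} e^{y} \cos{\left(y \right)} - 4 A C x e^{x} e^{y} \cos{\left(x y \right)} + A e^{x} e^{y} - 2 B^{2} \cos^{2}{\left(y \right)} - 4 B C x \cos{\left(y \right)} \cos{\left(x y \right)} + \frac{B \cos{\left(y \right)}}{2} - 2 C^{2} x^{2} \cos^{2}{\left(x y \right)} + \frac{C x \cos{\left(x y \right)}}{2} + \frac{C y \cos{\left(x y \right)}}{2} - \frac{D \sin{\left(x \right)}}{2}
This must equal f(x, y) identically; expanded, f = - 18 x^{2} \cos^{2}{\left(x y \right)} + 12 x e^{x} e^{y} \cos{\left(x y \right)} - 12 x \cos{\left(y \right)} \cos{\left(x y \right)} - \frac{3 x \cos{\left(x y \right)}}{2} - \frac{3 y \cos{\left(x y \right)}}{2} - 2 e^{2 x} e^{2 y} + 4 e^{x} e^{y} \cos{\left(y \right)} + e^{x} e^{y} + \frac{3 \sin{\left(x \right)}}{2} - 2 \cos^{2}{\left(y \right)} - \frac{\cos{\left(y \right)}}{2}.
Matching coefficients of the independent functions:
  [x \cos{\left(x y \right)}, y \cos{\left(x y \right)}]:  \frac{C}{2} = - \frac{3}{2}
  [x^{2} \cos^{2}{\left(x y \right)}]:  - 2 C^{2} = -18
  [e^{x} e^{y}]:  A = 1
  [e^{2 x} e^{2 y}]:  - 2 A^{2} = -2
  [x \cos{\left(y \right)} \cos{\left(x y \right)}]:  - 4 B C = -12
  [e^{x} e^{y} \cos{\left(y \right)}]:  - 4 A B = 4
  [x e^{x} e^{y} \cos{\left(x y \right)}]:  - 4 A C = 12
  [\sin{\left(x \right)}]:  - \frac{D}{2} = \frac{3}{2}
  [\cos{\left(y \right)}]:  \frac{B}{2} = - \frac{1}{2}
  [\cos^{2}{\left(y \right)}]:  - 2 B^{2} = -2
Solving: A = 1, B = -1, C = -3, D = -3.
Check against the point condition:
  u(0, 0) = -2  ⟹  A + D = -2  ✓
Hence u(x, y) = e^{x + y} - \sin{\left(y \right)} - 3 \sin{\left(x y \right)} - 3 \cos{\left(x \right)}.

Answer: u(x, y) = e^{x + y} - \sin{\left(y \right)} - 3 \sin{\left(x y \right)} - 3 \cos{\left(x \right)}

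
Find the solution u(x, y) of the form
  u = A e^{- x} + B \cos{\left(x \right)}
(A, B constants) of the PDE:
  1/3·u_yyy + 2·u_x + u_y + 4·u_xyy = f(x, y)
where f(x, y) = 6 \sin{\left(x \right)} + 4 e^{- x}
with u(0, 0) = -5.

Substitute the ansatz u = A e^{- x} + B \cos{\left(x \right)} into the left-hand side.
Derivatives of the ansatz:
  u_yyy = 0
  u_x = - A e^{- x} - B \sin{\left(x \right)}
  u_y = 0
  u_xyy = 0
Term by term:
  1/3·u_yyy = 0
  2·u_x = - 2 A e^{- x} - 2 B \sin{\left(x \right)}
  u_y = 0
  4·u_xyy = 0
So the left-hand side equals
  - 2 A e^{- x} - 2 B \sin{\left(x \right)}
This must equal f(x, y) = 6 \sin{\left(x \right)} + 4 e^{- x} identically.
Matching coefficients of the independent functions:
  [e^{- x}]:  - 2 A = 4
  [\sin{\left(x \right)}]:  - 2 B = 6
Solving: A = -2, B = -3.
Check against the point condition:
  u(0, 0) = -5  ⟹  A + B = -5  ✓
Hence u(x, y) = - 3 \cos{\left(x \right)} - 2 e^{- x}.

Answer: u(x, y) = - 3 \cos{\left(x \right)} - 2 e^{- x}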